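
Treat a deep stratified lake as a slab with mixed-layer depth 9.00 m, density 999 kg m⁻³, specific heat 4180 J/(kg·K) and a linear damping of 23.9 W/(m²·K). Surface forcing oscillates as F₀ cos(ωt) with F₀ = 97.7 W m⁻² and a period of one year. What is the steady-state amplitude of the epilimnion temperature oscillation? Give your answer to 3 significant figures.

Areal heat capacity C = ρ c_p D = 999 × 4180 × 9.00 = 3.76×10^7 J m⁻² K⁻¹.
Angular frequency ω = 2π / T = 2π / 3.15×10^7 s = 1.99×10^-7 s⁻¹.
√((Cω)² + λ²) = √((7.49)² + 23.9²) = 25.0 W/(m²·K).
Amplitude A = F₀ / √((Cω)²+λ²) = 97.7 / 25.0 = 3.90 K.

3.90 K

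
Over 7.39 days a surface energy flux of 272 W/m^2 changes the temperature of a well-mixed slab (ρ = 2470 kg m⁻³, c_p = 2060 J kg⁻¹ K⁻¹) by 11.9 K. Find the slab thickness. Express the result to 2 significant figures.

Heat input Q = F Δt = 272 × 6.38×10^5 s = 1.74×10^8 J/m².
Required areal heat capacity C = Q / ΔT = 1.46×10^7 J/(m²·K).
Depth D = C / (ρ c_p) = 1.46×10^7 / (2470 × 2060) = 2.87 m.

2.9 m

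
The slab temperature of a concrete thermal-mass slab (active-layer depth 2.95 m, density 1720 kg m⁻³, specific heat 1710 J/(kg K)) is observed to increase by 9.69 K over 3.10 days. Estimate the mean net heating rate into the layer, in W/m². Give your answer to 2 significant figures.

310

Areal heat capacity C = ρ c_p D = 1720 × 1710 × 2.95 = 8.68×10^6 J/(m²·K).
Required heat per unit area: Q = C ΔT = 8.68×10^6 × 9.69 = 8.41×10^7 J/m².
Flux F = Q / Δt = 8.41×10^7 / 2.68×10^5 s = 314 W/m².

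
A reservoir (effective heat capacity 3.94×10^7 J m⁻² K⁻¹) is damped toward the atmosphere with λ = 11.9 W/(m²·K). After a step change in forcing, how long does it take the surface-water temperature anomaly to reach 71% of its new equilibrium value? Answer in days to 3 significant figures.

47.4 days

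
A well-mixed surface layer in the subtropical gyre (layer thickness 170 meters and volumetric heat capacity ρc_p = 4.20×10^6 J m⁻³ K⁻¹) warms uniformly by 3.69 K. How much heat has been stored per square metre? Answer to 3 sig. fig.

Areal heat capacity C = ρc_p × D = 4.20×10^6 × 170 = 7.14×10^8 J m⁻² K⁻¹.
ΔQ = C ΔT = 7.14×10^8 × 3.69 = 2.63×10^9 J/m².

2.63×10^9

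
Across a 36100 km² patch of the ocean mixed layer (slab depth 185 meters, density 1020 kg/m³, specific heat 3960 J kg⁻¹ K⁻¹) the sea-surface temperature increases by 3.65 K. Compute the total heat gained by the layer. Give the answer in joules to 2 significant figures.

Areal heat capacity C = ρ c_p D = 1020 × 3960 × 185 = 7.47×10^8 J m⁻² K⁻¹.
Heat per unit area: q = C ΔT = 7.47×10^8 × 3.65 = 2.73×10^9 J/m².
Total heat: Q = q × A = 2.73×10^9 × (36100 × 10⁶ m²) = 9.85×10^19 J.

9.8×10^19 J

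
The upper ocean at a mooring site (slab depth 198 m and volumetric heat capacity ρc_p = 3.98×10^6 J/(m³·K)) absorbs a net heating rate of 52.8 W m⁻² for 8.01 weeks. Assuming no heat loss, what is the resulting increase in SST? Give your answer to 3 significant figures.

Areal heat capacity C = ρc_p × D = 3.98×10^6 × 198 = 7.88×10^8 J/(m^2 K).
Net heat input Q = F Δt = 52.8 × (8.01 weeks × 6.048×10^5 s/week) = 2.56×10^8 J/m².
ΔT = Q / C = 2.56×10^8 / 7.88×10^8 = 0.325 K.

0.325 K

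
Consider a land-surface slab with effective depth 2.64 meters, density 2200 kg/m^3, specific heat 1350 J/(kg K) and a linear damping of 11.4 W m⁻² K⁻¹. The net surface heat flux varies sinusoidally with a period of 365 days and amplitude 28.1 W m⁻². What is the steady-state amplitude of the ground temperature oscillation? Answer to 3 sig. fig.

2.44 K

Areal heat capacity C = ρ c_p D = 2200 × 1350 × 2.64 = 7.84×10^6 J/(m²·K).
Angular frequency ω = 2π / T = 2π / 3.15×10^7 s = 1.99×10^-7 s⁻¹.
√((Cω)² + λ²) = √((1.56)² + 11.4²) = 11.5 W/(m²·K).
Amplitude A = F₀ / √((Cω)²+λ²) = 28.1 / 11.5 = 2.44 K.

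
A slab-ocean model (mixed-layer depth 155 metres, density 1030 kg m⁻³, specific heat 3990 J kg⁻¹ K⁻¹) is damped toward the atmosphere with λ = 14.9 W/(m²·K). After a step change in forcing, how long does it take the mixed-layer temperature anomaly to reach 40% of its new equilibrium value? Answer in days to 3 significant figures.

Areal heat capacity C = ρ c_p D = 1030 × 3990 × 155 = 6.37×10^8 J/(m²·K).
τ = C / λ = 6.37×10^8 / 14.9 = 4.28×10^7 s.
Fraction reached: 1 − e^(−t/τ) = 0.40 ⇒ t = −τ ln(1 − 0.40) = τ × 0.511.
t = 2.18×10^7 s = 253 days.

253 days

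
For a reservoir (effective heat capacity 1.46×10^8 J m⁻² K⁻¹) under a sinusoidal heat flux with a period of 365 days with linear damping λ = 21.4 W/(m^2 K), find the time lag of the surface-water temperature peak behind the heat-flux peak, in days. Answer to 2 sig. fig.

Areal heat capacity C = 1.46×10^8 J m⁻² K⁻¹ (given).
ω = 2π / 3.15×10^7 s = 1.99×10^-7 s⁻¹.
Phase lag φ = arctan(Cω/λ) = arctan(29.1/21.4) = 0.937 rad.
Time lag = φ / ω = 0.937 / 1.99×10^-7 = 4.70×10^6 s = 54.4 days.

54 days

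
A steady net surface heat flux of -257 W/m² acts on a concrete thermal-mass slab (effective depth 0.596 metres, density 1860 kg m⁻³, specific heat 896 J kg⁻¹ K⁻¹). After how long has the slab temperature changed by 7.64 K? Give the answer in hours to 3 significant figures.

Areal heat capacity C = ρ c_p D = 1860 × 896 × 0.596 = 9.93×10^5 J/(m²·K).
Time required: Δt = C ΔT / F = 9.93×10^5 × -7.64 / -257 = 29500 s.
In hours: 29500 s / (3600 s/hour) = 8.20 hours.

8.20 hours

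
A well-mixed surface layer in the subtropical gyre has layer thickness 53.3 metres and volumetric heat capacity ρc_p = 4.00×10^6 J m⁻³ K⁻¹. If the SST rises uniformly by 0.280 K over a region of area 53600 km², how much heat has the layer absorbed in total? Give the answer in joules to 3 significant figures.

3.20×10^18 J

Areal heat capacity C = ρc_p × D = 4.00×10^6 × 53.3 = 2.13×10^8 J m⁻² K⁻¹.
Heat per unit area: q = C ΔT = 2.13×10^8 × 0.280 = 5.97×10^7 J/m².
Total heat: Q = q × A = 5.97×10^7 × (53600 × 10⁶ m²) = 3.20×10^18 J.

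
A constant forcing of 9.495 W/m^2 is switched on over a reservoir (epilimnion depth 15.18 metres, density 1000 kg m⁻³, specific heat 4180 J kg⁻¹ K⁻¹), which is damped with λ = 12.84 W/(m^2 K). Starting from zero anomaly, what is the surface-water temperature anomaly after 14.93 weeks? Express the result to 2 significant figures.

Areal heat capacity C = ρ c_p D = 1000 × 4180 × 15.18 = 6.35×10^7 J/(m²·K).
τ = C / λ = 6.35×10^7 / 12.84 = 4.94×10^6 s.
Equilibrium anomaly ΔT_eq = F / λ = 9.495 / 12.84 = 0.739 K.
t = 14.93 weeks = 9.03×10^6 s, so t/τ = 1.83.
ΔT(t) = ΔT_eq (1 − e^(−t/τ)) = 0.739 × (1 − e^−1.83) = 0.621 K.

0.62 K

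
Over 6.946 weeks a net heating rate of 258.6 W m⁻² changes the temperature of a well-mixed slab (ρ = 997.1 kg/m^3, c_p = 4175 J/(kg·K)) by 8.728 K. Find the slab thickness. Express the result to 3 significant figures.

29.9 m

Heat input Q = F Δt = 258.6 × 4.20×10^6 s = 1.09×10^9 J/m².
Required areal heat capacity C = Q / ΔT = 1.24×10^8 J/(m²·K).
Depth D = C / (ρ c_p) = 1.24×10^8 / (997.1 × 4175) = 29.9 m.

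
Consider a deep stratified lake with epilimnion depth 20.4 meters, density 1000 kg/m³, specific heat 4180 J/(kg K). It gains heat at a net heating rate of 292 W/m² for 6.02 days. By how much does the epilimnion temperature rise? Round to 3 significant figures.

1.78 K

Areal heat capacity C = ρ c_p D = 1000 × 4180 × 20.4 = 8.53×10^7 J m⁻² K⁻¹.
Net heat input Q = F Δt = 292 × (6.02 days × 86400 s/day) = 1.52×10^8 J/m².
ΔT = Q / C = 1.52×10^8 / 8.53×10^7 = 1.78 K.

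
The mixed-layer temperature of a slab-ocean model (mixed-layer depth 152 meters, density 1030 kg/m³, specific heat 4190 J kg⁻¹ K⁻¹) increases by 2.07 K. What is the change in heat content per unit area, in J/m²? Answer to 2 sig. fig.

Areal heat capacity C = ρ c_p D = 1030 × 4190 × 152 = 6.56×10^8 J/(m²·K).
ΔQ = C ΔT = 6.56×10^8 × 2.07 = 1.36×10^9 J/m².

1.4×10^9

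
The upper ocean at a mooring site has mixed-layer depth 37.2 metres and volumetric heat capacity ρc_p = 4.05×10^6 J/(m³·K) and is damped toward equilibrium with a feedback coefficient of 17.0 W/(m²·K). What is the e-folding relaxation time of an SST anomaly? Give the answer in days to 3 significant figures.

103 days

Areal heat capacity C = ρc_p × D = 4.05×10^6 × 37.2 = 1.51×10^8 J/(m²·K).
Relaxation time τ = C / λ = 1.51×10^8 / 17.0 = 8.86×10^6 s.
In days: 8.86×10^6 s / (86400 s/day) = 103 days.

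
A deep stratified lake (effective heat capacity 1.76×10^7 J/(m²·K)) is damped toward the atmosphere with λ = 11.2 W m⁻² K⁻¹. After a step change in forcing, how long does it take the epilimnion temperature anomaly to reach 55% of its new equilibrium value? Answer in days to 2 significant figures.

Areal heat capacity C = 1.76×10^7 J/(m²·K) (given).
τ = C / λ = 1.76×10^7 / 11.2 = 1.57×10^6 s.
Fraction reached: 1 − e^(−t/τ) = 0.55 ⇒ t = −τ ln(1 − 0.55) = τ × 0.799.
t = 1.25×10^6 s = 14.5 days.

15 days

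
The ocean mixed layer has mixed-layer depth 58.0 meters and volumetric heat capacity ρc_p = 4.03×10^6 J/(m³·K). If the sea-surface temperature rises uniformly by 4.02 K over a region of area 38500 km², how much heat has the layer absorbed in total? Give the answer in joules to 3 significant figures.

Areal heat capacity C = ρc_p × D = 4.03×10^6 × 58.0 = 2.34×10^8 J m⁻² K⁻¹.
Heat per unit area: q = C ΔT = 2.34×10^8 × 4.02 = 9.40×10^8 J/m².
Total heat: Q = q × A = 9.40×10^8 × (38500 × 10⁶ m²) = 3.62×10^19 J.

3.62×10^19 J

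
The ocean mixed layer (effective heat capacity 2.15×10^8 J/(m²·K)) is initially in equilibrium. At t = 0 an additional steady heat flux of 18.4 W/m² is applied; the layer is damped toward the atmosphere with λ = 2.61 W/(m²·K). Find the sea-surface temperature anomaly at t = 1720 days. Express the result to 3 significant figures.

Areal heat capacity C = 2.15×10^8 J/(m²·K) (given).
τ = C / λ = 2.15×10^8 / 2.61 = 8.24×10^7 s.
Equilibrium anomaly ΔT_eq = F / λ = 18.4 / 2.61 = 7.05 K.
t = 1720 days = 1.49×10^8 s, so t/τ = 1.80.
ΔT(t) = ΔT_eq (1 − e^(−t/τ)) = 7.05 × (1 − e^−1.80) = 5.89 K.

5.89 K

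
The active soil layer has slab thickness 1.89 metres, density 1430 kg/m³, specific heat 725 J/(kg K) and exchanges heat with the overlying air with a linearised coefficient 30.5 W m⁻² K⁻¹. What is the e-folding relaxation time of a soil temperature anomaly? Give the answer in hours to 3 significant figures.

17.8 hours

Areal heat capacity C = ρ c_p D = 1430 × 725 × 1.89 = 1.96×10^6 J m⁻² K⁻¹.
Relaxation time τ = C / λ = 1.96×10^6 / 30.5 = 64200 s.
In hours: 64200 s / (3600 s/hour) = 17.8 hours.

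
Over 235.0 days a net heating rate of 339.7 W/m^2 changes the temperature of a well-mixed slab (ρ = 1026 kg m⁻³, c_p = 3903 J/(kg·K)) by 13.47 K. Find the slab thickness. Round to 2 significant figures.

Heat input Q = F Δt = 339.7 × 2.03×10^7 s = 6.90×10^9 J/m².
Required areal heat capacity C = Q / ΔT = 5.12×10^8 J/(m²·K).
Depth D = C / (ρ c_p) = 5.12×10^8 / (1026 × 3903) = 128 m.

130 m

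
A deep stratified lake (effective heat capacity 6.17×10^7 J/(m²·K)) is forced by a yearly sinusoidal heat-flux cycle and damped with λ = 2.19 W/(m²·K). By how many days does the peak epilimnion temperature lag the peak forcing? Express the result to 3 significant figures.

Areal heat capacity C = 6.17×10^7 J/(m²·K) (given).
ω = 2π / 3.15×10^7 s = 1.99×10^-7 s⁻¹.
Phase lag φ = arctan(Cω/λ) = arctan(12.3/2.19) = 1.39 rad.
Time lag = φ / ω = 1.39 / 1.99×10^-7 = 7.00×10^6 s = 81.0 days.

81.0 days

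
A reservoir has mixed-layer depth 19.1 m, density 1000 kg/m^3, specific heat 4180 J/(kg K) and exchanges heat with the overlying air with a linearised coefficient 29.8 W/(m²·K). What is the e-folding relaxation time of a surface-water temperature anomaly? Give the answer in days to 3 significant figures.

31.0 days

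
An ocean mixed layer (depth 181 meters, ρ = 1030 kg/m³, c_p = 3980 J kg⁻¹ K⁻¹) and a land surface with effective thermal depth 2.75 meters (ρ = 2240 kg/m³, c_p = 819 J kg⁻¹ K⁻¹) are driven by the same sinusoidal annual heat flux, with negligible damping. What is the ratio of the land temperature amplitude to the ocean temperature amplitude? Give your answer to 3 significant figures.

147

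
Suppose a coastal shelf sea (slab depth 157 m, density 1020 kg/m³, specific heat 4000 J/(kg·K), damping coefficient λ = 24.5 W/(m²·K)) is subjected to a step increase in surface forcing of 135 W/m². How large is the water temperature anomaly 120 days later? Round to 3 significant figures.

1.80 K

Areal heat capacity C = ρ c_p D = 1020 × 4000 × 157 = 6.41×10^8 J/(m^2 K).
τ = C / λ = 6.41×10^8 / 24.5 = 2.61×10^7 s.
Equilibrium anomaly ΔT_eq = F / λ = 135 / 24.5 = 5.51 K.
t = 120 days = 1.04×10^7 s, so t/τ = 0.397.
ΔT(t) = ΔT_eq (1 − e^(−t/τ)) = 5.51 × (1 − e^−0.397) = 1.80 K.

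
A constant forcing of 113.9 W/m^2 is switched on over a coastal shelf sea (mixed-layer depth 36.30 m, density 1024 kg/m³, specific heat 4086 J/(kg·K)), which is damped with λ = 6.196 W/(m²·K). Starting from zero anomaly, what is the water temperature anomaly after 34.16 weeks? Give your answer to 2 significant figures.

Areal heat capacity C = ρ c_p D = 1024 × 4086 × 36.30 = 1.52×10^8 J/(m^2 K).
τ = C / λ = 1.52×10^8 / 6.196 = 2.45×10^7 s.
Equilibrium anomaly ΔT_eq = F / λ = 113.9 / 6.196 = 18.4 K.
t = 34.16 weeks = 2.07×10^7 s, so t/τ = 0.843.
ΔT(t) = ΔT_eq (1 − e^(−t/τ)) = 18.4 × (1 − e^−0.843) = 10.5 K.

10 K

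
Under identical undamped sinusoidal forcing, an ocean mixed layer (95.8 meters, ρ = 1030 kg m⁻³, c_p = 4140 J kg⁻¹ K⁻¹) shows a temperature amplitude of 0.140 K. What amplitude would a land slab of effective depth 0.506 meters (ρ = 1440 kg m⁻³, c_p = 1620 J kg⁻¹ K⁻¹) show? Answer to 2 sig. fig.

48 K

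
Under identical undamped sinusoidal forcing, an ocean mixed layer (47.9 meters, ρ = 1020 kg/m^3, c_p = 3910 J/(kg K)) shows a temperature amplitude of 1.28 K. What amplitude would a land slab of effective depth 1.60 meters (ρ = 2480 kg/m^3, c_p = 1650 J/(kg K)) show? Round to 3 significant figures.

37.3 K

C_ocean = 1.91×10^8 J/(m²·K); C_land = 6.55×10^6 J/(m²·K).
A ∝ 1/C ⇒ A_land = A_ocean × C_ocean/C_land = 1.28 × 29.2 = 37.3 K.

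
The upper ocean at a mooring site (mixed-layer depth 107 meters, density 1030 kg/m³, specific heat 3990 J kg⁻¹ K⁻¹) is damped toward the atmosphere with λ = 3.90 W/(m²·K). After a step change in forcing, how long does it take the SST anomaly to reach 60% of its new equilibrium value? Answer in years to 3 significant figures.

Areal heat capacity C = ρ c_p D = 1030 × 3990 × 107 = 4.40×10^8 J/(m^2 K).
τ = C / λ = 4.40×10^8 / 3.90 = 1.13×10^8 s.
Fraction reached: 1 − e^(−t/τ) = 0.60 ⇒ t = −τ ln(1 − 0.60) = τ × 0.916.
t = 1.03×10^8 s = 3.27 years.

3.27 years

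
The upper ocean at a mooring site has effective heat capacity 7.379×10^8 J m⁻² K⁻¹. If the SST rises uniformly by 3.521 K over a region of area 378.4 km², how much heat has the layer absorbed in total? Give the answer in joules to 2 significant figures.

Areal heat capacity C = 7.379×10^8 J m⁻² K⁻¹ (given).
Heat per unit area: q = C ΔT = 7.38×10^8 × 3.521 = 2.60×10^9 J/m².
Total heat: Q = q × A = 2.60×10^9 × (378.4 × 10⁶ m²) = 9.83×10^17 J.

9.8×10^17 J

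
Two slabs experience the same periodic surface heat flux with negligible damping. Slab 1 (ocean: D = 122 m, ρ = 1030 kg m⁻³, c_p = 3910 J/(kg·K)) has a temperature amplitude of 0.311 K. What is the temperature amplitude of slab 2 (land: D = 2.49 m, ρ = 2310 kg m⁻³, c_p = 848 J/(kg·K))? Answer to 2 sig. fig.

C_ocean = 4.91×10^8 J/(m²·K); C_land = 4.88×10^6 J/(m²·K).
A ∝ 1/C ⇒ A_land = A_ocean × C_ocean/C_land = 0.311 × 101 = 31.3 K.

31 K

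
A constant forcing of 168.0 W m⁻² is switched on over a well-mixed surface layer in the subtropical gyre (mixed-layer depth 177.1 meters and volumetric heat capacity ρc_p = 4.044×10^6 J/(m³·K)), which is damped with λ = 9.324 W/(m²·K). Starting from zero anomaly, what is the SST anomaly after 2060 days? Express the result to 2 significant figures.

16 K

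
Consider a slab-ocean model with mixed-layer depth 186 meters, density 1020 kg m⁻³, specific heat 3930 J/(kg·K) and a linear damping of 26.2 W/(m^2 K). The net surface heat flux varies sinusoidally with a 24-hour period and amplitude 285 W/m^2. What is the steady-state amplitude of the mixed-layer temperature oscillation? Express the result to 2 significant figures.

0.0053 K

Areal heat capacity C = ρ c_p D = 1020 × 3930 × 186 = 7.46×10^8 J/(m^2 K).
Angular frequency ω = 2π / T = 2π / 86400 s = 7.27×10^-5 s⁻¹.
√((Cω)² + λ²) = √((54200)² + 26.2²) = 54200 W/(m²·K).
Amplitude A = F₀ / √((Cω)²+λ²) = 285 / 54200 = 0.00526 K.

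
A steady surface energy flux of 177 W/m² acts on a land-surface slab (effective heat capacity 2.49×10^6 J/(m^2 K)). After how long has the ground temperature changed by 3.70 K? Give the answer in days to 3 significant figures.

0.602 days

Areal heat capacity C = 2.49×10^6 J/(m^2 K) (given).
Time required: Δt = C ΔT / F = 2.49×10^6 × 3.70 / 177 = 52100 s.
In days: 52100 s / (86400 s/day) = 0.602 days.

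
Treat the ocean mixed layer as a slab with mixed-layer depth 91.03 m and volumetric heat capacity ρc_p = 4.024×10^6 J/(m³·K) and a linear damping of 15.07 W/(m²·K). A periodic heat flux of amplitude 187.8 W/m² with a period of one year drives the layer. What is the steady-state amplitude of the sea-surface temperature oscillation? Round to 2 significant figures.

Areal heat capacity C = ρc_p × D = 4.024×10^6 × 91.03 = 3.66×10^8 J m⁻² K⁻¹.
Angular frequency ω = 2π / T = 2π / 3.15×10^7 s = 1.99×10^-7 s⁻¹.
√((Cω)² + λ²) = √((73.0)² + 15.07²) = 74.5 W/(m²·K).
Amplitude A = F₀ / √((Cω)²+λ²) = 187.8 / 74.5 = 2.52 K.

2.5 K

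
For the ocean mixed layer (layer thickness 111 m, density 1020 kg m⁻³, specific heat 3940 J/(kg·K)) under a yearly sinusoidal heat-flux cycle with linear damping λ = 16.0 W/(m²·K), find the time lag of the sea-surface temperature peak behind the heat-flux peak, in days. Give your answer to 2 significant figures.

81 days

Areal heat capacity C = ρ c_p D = 1020 × 3940 × 111 = 4.46×10^8 J/(m^2 K).
ω = 2π / 3.15×10^7 s = 1.99×10^-7 s⁻¹.
Phase lag φ = arctan(Cω/λ) = arctan(88.9/16.0) = 1.39 rad.
Time lag = φ / ω = 1.39 / 1.99×10^-7 = 6.99×10^6 s = 80.9 days.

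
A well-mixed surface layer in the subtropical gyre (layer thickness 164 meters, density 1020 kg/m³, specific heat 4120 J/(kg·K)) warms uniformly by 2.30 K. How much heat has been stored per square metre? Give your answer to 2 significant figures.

1.6×10^9

Areal heat capacity C = ρ c_p D = 1020 × 4120 × 164 = 6.89×10^8 J/(m²·K).
ΔQ = C ΔT = 6.89×10^8 × 2.30 = 1.59×10^9 J/m².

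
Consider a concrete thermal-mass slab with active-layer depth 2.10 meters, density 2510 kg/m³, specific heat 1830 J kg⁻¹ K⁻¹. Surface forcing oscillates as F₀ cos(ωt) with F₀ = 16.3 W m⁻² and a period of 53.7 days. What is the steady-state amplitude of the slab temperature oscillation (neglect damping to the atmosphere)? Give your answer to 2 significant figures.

Areal heat capacity C = ρ c_p D = 2510 × 1830 × 2.10 = 9.65×10^6 J/(m²·K).
Angular frequency ω = 2π / T = 2π / 4.64×10^6 s = 1.35×10^-6 s⁻¹.
Cω = 9.65×10^6 × 1.35×10^-6 = 13.1 W/(m²·K).
Amplitude A = F₀ / (Cω) = 16.3 / 13.1 = 1.25 K.

1.2 K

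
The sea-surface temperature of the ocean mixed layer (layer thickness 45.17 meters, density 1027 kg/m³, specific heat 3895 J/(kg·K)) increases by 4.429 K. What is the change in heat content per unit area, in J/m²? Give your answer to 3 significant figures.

8.00×10^8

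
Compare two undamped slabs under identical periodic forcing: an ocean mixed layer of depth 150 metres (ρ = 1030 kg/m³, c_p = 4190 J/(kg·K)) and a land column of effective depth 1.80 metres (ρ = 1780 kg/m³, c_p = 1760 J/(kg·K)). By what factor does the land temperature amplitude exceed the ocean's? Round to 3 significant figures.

115

C_ocean = 1030 × 4190 × 150 = 6.47×10^8 J/(m²·K).
C_land = 1780 × 1760 × 1.80 = 5.64×10^6 J/(m²·K).
Undamped amplitude ∝ 1/C, so A_land/A_ocean = C_ocean/C_land = 115.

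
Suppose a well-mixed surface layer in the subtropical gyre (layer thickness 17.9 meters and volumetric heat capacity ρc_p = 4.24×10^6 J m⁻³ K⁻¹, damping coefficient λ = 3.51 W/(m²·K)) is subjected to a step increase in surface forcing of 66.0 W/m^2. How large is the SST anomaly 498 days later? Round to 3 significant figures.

Areal heat capacity C = ρc_p × D = 4.24×10^6 × 17.9 = 7.59×10^7 J m⁻² K⁻¹.
τ = C / λ = 7.59×10^7 / 3.51 = 2.16×10^7 s.
Equilibrium anomaly ΔT_eq = F / λ = 66.0 / 3.51 = 18.8 K.
t = 498 days = 4.30×10^7 s, so t/τ = 1.99.
ΔT(t) = ΔT_eq (1 − e^(−t/τ)) = 18.8 × (1 − e^−1.99) = 16.2 K.

16.2 K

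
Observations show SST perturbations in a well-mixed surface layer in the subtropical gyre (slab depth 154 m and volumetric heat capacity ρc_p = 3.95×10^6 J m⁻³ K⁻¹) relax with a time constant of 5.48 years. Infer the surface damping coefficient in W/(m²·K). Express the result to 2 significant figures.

3.5

Areal heat capacity C = ρc_p × D = 3.95×10^6 × 154 = 6.08×10^8 J/(m^2 K).
τ = 5.48 years = 1.73×10^8 s.
λ = C / τ = 6.08×10^8 / 1.73×10^8 = 3.52 W/(m²·K).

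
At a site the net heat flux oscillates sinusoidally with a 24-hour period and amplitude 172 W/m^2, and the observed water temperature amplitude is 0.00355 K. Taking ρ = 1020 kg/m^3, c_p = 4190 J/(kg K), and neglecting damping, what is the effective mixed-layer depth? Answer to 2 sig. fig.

ω = 2π / 86400 s = 7.27×10^-5 s⁻¹.
Required C = F₀ / (A ω) = 172 / (0.00355 × 7.27×10^-5) = 6.66×10^8 J/(m²·K).
D = C / (ρ c_p) = 6.66×10^8 / (1020 × 4190) = 156 m.

160 m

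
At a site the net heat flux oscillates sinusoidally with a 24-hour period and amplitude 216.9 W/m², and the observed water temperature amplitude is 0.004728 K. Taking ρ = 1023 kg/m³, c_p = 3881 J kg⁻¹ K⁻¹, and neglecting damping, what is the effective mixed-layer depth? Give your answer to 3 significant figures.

159 m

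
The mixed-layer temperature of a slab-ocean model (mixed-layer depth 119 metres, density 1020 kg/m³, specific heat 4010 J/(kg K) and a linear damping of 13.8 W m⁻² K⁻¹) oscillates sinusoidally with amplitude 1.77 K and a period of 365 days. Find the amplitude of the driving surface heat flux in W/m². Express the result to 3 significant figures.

173

Areal heat capacity C = ρ c_p D = 1020 × 4010 × 119 = 4.87×10^8 J/(m^2 K).
ω = 2π / 3.15×10^7 s = 1.99×10^-7 s⁻¹.
√((Cω)² + λ²) = √((97.0)² + 13.8²) = 98.0 W/(m²·K).
F₀ = A × √((Cω)²+λ²) = 1.77 × 98.0 = 173 W/m².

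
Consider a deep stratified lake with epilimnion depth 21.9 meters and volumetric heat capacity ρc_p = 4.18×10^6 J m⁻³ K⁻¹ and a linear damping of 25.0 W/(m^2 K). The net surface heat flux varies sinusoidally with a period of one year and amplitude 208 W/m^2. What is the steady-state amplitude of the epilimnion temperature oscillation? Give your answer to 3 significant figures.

6.72 K

Areal heat capacity C = ρc_p × D = 4.18×10^6 × 21.9 = 9.15×10^7 J/(m²·K).
Angular frequency ω = 2π / T = 2π / 3.15×10^7 s = 1.99×10^-7 s⁻¹.
√((Cω)² + λ²) = √((18.2)² + 25.0²) = 30.9 W/(m²·K).
Amplitude A = F₀ / √((Cω)²+λ²) = 208 / 30.9 = 6.72 K.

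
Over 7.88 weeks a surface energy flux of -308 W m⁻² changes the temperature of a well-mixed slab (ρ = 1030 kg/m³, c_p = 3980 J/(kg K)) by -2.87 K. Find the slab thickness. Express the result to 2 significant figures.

Heat input Q = F Δt = -308 × 4.77×10^6 s = -1.47×10^9 J/m².
Required areal heat capacity C = Q / ΔT = 5.11×10^8 J/(m²·K).
Depth D = C / (ρ c_p) = 5.11×10^8 / (1030 × 3980) = 125 m.

120 m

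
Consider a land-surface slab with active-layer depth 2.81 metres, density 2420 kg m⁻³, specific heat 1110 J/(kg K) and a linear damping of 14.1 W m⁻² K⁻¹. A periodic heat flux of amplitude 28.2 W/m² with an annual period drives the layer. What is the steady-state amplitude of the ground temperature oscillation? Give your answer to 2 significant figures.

2.0 K

Areal heat capacity C = ρ c_p D = 2420 × 1110 × 2.81 = 7.55×10^6 J/(m²·K).
Angular frequency ω = 2π / T = 2π / 3.15×10^7 s = 1.99×10^-7 s⁻¹.
√((Cω)² + λ²) = √((1.50)² + 14.1²) = 14.2 W/(m²·K).
Amplitude A = F₀ / √((Cω)²+λ²) = 28.2 / 14.2 = 1.99 K.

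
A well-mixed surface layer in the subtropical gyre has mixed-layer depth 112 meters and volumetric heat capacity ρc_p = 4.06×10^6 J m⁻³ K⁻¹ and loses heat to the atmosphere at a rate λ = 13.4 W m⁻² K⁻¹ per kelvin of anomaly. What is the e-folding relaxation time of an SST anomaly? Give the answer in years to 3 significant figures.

Areal heat capacity C = ρc_p × D = 4.06×10^6 × 112 = 4.55×10^8 J m⁻² K⁻¹.
Relaxation time τ = C / λ = 4.55×10^8 / 13.4 = 3.39×10^7 s.
In years: 3.39×10^7 s / (3.156×10^7 s/year) = 1.08 years.

1.08 years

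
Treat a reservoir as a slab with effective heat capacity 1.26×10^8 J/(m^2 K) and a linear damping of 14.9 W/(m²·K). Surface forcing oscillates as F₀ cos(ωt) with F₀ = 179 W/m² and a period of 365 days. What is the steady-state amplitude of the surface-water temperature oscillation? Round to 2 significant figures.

Areal heat capacity C = 1.26×10^8 J/(m^2 K) (given).
Angular frequency ω = 2π / T = 2π / 3.15×10^7 s = 1.99×10^-7 s⁻¹.
√((Cω)² + λ²) = √((25.1)² + 14.9²) = 29.2 W/(m²·K).
Amplitude A = F₀ / √((Cω)²+λ²) = 179 / 29.2 = 6.13 K.

6.1 K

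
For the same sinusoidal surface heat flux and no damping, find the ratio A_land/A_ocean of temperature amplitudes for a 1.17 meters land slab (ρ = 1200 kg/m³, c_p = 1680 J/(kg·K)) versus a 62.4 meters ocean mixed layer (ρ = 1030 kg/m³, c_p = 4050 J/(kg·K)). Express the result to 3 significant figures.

110

C_ocean = 1030 × 4050 × 62.4 = 2.60×10^8 J/(m²·K).
C_land = 1200 × 1680 × 1.17 = 2.36×10^6 J/(m²·K).
Undamped amplitude ∝ 1/C, so A_land/A_ocean = C_ocean/C_land = 110.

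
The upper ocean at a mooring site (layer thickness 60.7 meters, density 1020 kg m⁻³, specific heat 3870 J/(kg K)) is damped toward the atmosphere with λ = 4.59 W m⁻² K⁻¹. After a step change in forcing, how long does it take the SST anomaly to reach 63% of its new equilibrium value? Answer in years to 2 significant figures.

Areal heat capacity C = ρ c_p D = 1020 × 3870 × 60.7 = 2.40×10^8 J/(m²·K).
τ = C / λ = 2.40×10^8 / 4.59 = 5.22×10^7 s.
Fraction reached: 1 − e^(−t/τ) = 0.63 ⇒ t = −τ ln(1 − 0.63) = τ × 0.994.
t = 5.19×10^7 s = 1.64 years.

1.6 years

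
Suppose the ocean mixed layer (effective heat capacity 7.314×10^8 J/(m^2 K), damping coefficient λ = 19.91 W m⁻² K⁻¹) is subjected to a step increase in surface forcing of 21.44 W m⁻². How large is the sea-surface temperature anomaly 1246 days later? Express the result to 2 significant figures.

Areal heat capacity C = 7.314×10^8 J/(m^2 K) (given).
τ = C / λ = 7.31×10^8 / 19.91 = 3.67×10^7 s.
Equilibrium anomaly ΔT_eq = F / λ = 21.44 / 19.91 = 1.08 K.
t = 1246 days = 1.08×10^8 s, so t/τ = 2.93.
ΔT(t) = ΔT_eq (1 − e^(−t/τ)) = 1.08 × (1 − e^−2.93) = 1.02 K.

1.0 K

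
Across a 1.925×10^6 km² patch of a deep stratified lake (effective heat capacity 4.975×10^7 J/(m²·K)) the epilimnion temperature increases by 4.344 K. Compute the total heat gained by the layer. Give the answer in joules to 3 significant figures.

Areal heat capacity C = 4.975×10^7 J/(m²·K) (given).
Heat per unit area: q = C ΔT = 4.98×10^7 × 4.344 = 2.16×10^8 J/m².
Total heat: Q = q × A = 2.16×10^8 × (1.925×10^6 × 10⁶ m²) = 4.16×10^20 J.

4.16×10^20 J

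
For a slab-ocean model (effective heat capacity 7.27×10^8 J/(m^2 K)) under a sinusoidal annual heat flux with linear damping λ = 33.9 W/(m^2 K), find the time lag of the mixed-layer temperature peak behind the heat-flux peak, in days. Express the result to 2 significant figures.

78 days

Areal heat capacity C = 7.27×10^8 J/(m^2 K) (given).
ω = 2π / 3.15×10^7 s = 1.99×10^-7 s⁻¹.
Phase lag φ = arctan(Cω/λ) = arctan(145/33.9) = 1.34 rad.
Time lag = φ / ω = 1.34 / 1.99×10^-7 = 6.73×10^6 s = 77.9 days.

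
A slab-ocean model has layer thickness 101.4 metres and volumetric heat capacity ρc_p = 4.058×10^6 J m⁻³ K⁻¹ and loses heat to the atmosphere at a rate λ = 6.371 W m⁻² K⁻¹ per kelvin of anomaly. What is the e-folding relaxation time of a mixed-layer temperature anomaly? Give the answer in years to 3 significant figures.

2.05 years

Areal heat capacity C = ρc_p × D = 4.058×10^6 × 101.4 = 4.11×10^8 J/(m²·K).
Relaxation time τ = C / λ = 4.11×10^8 / 6.371 = 6.46×10^7 s.
In years: 6.46×10^7 s / (3.156×10^7 s/year) = 2.05 years.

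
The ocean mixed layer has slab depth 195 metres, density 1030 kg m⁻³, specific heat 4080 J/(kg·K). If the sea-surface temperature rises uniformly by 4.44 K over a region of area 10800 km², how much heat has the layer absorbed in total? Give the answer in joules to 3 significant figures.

3.93×10^19 J

Areal heat capacity C = ρ c_p D = 1030 × 4080 × 195 = 8.19×10^8 J/(m^2 K).
Heat per unit area: q = C ΔT = 8.19×10^8 × 4.44 = 3.64×10^9 J/m².
Total heat: Q = q × A = 3.64×10^9 × (10800 × 10⁶ m²) = 3.93×10^19 J.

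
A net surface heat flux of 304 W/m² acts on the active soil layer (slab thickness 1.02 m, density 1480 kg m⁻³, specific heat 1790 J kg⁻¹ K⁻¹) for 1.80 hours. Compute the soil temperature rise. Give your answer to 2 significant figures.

0.73 K

Areal heat capacity C = ρ c_p D = 1480 × 1790 × 1.02 = 2.70×10^6 J/(m²·K).
Net heat input Q = F Δt = 304 × (1.80 hours × 3600 s/hour) = 1.97×10^6 J/m².
ΔT = Q / C = 1.97×10^6 / 2.70×10^6 = 0.729 K.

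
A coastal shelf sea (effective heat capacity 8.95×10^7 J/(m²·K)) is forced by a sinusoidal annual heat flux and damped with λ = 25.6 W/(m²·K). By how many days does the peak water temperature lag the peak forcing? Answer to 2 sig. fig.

35 days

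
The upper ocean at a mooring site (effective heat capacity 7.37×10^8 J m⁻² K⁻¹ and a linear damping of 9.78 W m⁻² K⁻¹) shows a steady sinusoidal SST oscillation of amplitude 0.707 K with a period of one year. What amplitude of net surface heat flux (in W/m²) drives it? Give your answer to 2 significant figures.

Areal heat capacity C = 7.37×10^8 J m⁻² K⁻¹ (given).
ω = 2π / 3.15×10^7 s = 1.99×10^-7 s⁻¹.
√((Cω)² + λ²) = √((147)² + 9.78²) = 147 W/(m²·K).
F₀ = A × √((Cω)²+λ²) = 0.707 × 147 = 104 W/m².

100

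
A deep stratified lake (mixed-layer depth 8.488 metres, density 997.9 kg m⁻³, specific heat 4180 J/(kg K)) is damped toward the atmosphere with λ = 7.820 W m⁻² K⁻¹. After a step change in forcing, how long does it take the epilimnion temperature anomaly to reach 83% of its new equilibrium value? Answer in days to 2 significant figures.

93 days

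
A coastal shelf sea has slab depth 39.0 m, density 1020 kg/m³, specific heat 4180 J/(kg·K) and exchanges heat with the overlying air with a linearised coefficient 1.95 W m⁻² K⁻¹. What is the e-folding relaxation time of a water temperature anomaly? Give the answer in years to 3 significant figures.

2.70 years

Areal heat capacity C = ρ c_p D = 1020 × 4180 × 39.0 = 1.66×10^8 J/(m^2 K).
Relaxation time τ = C / λ = 1.66×10^8 / 1.95 = 8.53×10^7 s.
In years: 8.53×10^7 s / (3.156×10^7 s/year) = 2.70 years.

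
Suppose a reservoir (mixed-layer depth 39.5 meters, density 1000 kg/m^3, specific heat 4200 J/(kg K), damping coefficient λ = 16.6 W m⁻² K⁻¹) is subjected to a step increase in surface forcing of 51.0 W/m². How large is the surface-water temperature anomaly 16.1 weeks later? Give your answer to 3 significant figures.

1.91 K

Areal heat capacity C = ρ c_p D = 1000 × 4200 × 39.5 = 1.66×10^8 J/(m^2 K).
τ = C / λ = 1.66×10^8 / 16.6 = 9.99×10^6 s.
Equilibrium anomaly ΔT_eq = F / λ = 51.0 / 16.6 = 3.07 K.
t = 16.1 weeks = 9.74×10^6 s, so t/τ = 0.974.
ΔT(t) = ΔT_eq (1 − e^(−t/τ)) = 3.07 × (1 − e^−0.974) = 1.91 K.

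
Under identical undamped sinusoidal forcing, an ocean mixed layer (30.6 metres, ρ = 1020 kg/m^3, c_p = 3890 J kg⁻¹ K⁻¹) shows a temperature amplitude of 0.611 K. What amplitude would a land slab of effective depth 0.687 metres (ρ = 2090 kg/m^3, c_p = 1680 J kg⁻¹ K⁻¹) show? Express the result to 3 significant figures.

C_ocean = 1.21×10^8 J/(m²·K); C_land = 2.41×10^6 J/(m²·K).
A ∝ 1/C ⇒ A_land = A_ocean × C_ocean/C_land = 0.611 × 50.3 = 30.8 K.

30.8 K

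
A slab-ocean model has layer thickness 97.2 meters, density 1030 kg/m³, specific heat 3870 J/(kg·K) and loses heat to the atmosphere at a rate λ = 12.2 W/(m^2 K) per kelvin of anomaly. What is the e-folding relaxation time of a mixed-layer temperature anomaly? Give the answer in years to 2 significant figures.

Areal heat capacity C = ρ c_p D = 1030 × 3870 × 97.2 = 3.87×10^8 J m⁻² K⁻¹.
Relaxation time τ = C / λ = 3.87×10^8 / 12.2 = 3.18×10^7 s.
In years: 3.18×10^7 s / (3.156×10^7 s/year) = 1.01 years.

1.0 years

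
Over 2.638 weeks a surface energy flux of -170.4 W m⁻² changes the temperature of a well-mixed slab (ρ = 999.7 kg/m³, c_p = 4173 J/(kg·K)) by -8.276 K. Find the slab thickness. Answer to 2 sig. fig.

Heat input Q = F Δt = -170.4 × 1.60×10^6 s = -2.72×10^8 J/m².
Required areal heat capacity C = Q / ΔT = 3.29×10^7 J/(m²·K).
Depth D = C / (ρ c_p) = 3.29×10^7 / (999.7 × 4173) = 7.87 m.

7.9 m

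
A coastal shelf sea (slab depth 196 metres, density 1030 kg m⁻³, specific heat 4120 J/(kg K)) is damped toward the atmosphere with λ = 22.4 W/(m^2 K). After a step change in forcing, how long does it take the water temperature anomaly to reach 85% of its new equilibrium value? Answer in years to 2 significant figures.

Areal heat capacity C = ρ c_p D = 1030 × 4120 × 196 = 8.32×10^8 J/(m²·K).
τ = C / λ = 8.32×10^8 / 22.4 = 3.71×10^7 s.
Fraction reached: 1 − e^(−t/τ) = 0.85 ⇒ t = −τ ln(1 − 0.85) = τ × 1.90.
t = 7.04×10^7 s = 2.23 years.

2.2 years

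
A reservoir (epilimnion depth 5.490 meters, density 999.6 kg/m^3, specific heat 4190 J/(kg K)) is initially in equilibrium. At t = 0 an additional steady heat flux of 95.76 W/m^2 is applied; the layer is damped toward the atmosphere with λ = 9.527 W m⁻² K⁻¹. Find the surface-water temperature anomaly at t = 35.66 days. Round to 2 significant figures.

Areal heat capacity C = ρ c_p D = 999.6 × 4190 × 5.490 = 2.30×10^7 J/(m^2 K).
τ = C / λ = 2.30×10^7 / 9.527 = 2.41×10^6 s.
Equilibrium anomaly ΔT_eq = F / λ = 95.76 / 9.527 = 10.1 K.
t = 35.66 days = 3.08×10^6 s, so t/τ = 1.28.
ΔT(t) = ΔT_eq (1 − e^(−t/τ)) = 10.1 × (1 − e^−1.28) = 7.25 K.

7.2 K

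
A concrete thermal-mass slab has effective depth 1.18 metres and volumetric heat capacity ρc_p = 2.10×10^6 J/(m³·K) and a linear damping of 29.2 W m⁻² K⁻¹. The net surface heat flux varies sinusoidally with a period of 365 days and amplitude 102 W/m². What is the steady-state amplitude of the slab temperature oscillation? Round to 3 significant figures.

3.49 K

Areal heat capacity C = ρc_p × D = 2.10×10^6 × 1.18 = 2.48×10^6 J m⁻² K⁻¹.
Angular frequency ω = 2π / T = 2π / 3.15×10^7 s = 1.99×10^-7 s⁻¹.
√((Cω)² + λ²) = √((0.494)² + 29.2²) = 29.2 W/(m²·K).
Amplitude A = F₀ / √((Cω)²+λ²) = 102 / 29.2 = 3.49 K.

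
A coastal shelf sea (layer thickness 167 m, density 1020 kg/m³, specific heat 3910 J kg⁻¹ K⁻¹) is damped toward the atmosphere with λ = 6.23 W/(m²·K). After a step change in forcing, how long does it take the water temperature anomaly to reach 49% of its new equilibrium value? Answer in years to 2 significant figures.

Areal heat capacity C = ρ c_p D = 1020 × 3910 × 167 = 6.66×10^8 J/(m^2 K).
τ = C / λ = 6.66×10^8 / 6.23 = 1.07×10^8 s.
Fraction reached: 1 − e^(−t/τ) = 0.49 ⇒ t = −τ ln(1 − 0.49) = τ × 0.673.
t = 7.20×10^7 s = 2.28 years.

2.3 years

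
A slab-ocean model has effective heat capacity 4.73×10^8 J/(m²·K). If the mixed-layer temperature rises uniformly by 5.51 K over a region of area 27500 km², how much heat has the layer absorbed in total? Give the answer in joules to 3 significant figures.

7.17×10^19 J

Areal heat capacity C = 4.73×10^8 J/(m²·K) (given).
Heat per unit area: q = C ΔT = 4.73×10^8 × 5.51 = 2.61×10^9 J/m².
Total heat: Q = q × A = 2.61×10^9 × (27500 × 10⁶ m²) = 7.17×10^19 J.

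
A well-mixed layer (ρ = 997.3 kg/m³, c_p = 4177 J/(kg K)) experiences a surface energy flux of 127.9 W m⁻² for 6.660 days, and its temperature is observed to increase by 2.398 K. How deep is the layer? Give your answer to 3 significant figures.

Heat input Q = F Δt = 127.9 × 5.75×10^5 s = 7.36×10^7 J/m².
Required areal heat capacity C = Q / ΔT = 3.07×10^7 J/(m²·K).
Depth D = C / (ρ c_p) = 3.07×10^7 / (997.3 × 4177) = 7.37 m.

7.37 m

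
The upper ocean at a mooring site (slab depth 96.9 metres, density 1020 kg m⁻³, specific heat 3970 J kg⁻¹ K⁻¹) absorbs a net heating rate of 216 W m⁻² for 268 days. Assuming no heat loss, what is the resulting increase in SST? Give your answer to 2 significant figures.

13 K

Areal heat capacity C = ρ c_p D = 1020 × 3970 × 96.9 = 3.92×10^8 J/(m²·K).
Net heat input Q = F Δt = 216 × (268 days × 86400 s/day) = 5.00×10^9 J/m².
ΔT = Q / C = 5.00×10^9 / 3.92×10^8 = 12.7 K.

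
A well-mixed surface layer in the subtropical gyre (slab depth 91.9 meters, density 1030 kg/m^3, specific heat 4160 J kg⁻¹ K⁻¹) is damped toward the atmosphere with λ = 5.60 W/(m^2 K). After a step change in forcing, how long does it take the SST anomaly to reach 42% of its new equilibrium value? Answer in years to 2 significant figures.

1.2 years

Areal heat capacity C = ρ c_p D = 1030 × 4160 × 91.9 = 3.94×10^8 J m⁻² K⁻¹.
τ = C / λ = 3.94×10^8 / 5.60 = 7.03×10^7 s.
Fraction reached: 1 − e^(−t/τ) = 0.42 ⇒ t = −τ ln(1 − 0.42) = τ × 0.545.
t = 3.83×10^7 s = 1.21 years.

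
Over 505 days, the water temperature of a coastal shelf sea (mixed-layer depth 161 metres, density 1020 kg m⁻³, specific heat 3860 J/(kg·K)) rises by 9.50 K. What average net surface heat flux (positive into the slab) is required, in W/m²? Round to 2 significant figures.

140

Areal heat capacity C = ρ c_p D = 1020 × 3860 × 161 = 6.34×10^8 J m⁻² K⁻¹.
Required heat per unit area: Q = C ΔT = 6.34×10^8 × 9.50 = 6.02×10^9 J/m².
Flux F = Q / Δt = 6.02×10^9 / 4.36×10^7 s = 138 W/m².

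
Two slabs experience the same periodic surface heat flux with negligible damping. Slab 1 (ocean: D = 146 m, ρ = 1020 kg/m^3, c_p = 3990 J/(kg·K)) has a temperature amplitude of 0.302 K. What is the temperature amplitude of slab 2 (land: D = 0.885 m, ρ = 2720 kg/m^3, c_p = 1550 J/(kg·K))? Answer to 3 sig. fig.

48.1 K

C_ocean = 5.94×10^8 J/(m²·K); C_land = 3.73×10^6 J/(m²·K).
A ∝ 1/C ⇒ A_land = A_ocean × C_ocean/C_land = 0.302 × 159 = 48.1 K.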